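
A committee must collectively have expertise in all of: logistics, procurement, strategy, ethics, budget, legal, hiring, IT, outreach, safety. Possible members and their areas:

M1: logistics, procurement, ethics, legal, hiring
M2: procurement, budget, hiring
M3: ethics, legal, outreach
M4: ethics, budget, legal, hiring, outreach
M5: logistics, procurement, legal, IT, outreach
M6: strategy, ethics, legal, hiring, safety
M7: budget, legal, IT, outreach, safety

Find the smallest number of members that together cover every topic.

3

M1, M6, M7 together cover {logistics, procurement, strategy, ethics, budget, legal, hiring, IT, outreach, safety} — every topic.
No 2 of the 7 members cover everything (all 21 pairs fall short), so 3 is minimum.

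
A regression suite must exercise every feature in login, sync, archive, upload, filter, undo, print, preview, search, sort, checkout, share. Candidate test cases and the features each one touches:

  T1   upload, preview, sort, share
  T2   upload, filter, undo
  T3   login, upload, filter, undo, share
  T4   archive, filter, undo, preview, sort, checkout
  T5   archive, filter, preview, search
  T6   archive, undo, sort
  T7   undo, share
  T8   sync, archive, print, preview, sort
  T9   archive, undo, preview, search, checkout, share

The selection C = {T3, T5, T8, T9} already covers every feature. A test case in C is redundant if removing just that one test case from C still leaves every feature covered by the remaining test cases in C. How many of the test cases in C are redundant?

1

Drop T3: login, upload uncovered — not redundant.
Drop T5: the rest still cover every feature — redundant.
Drop T8: sync, print, sort uncovered — not redundant.
Drop T9: checkout uncovered — not redundant.
1 redundant: T5.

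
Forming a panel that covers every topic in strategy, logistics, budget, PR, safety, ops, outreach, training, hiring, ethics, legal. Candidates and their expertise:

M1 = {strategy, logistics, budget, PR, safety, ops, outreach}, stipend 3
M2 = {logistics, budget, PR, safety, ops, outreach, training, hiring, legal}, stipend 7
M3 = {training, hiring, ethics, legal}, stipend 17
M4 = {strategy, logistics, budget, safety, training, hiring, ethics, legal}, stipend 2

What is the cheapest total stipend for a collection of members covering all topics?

5

M1, M4 cover every topic at stipend 3 + 2 = 5.
Any cover uses at least 2 members; among all covering selections none totals below 5.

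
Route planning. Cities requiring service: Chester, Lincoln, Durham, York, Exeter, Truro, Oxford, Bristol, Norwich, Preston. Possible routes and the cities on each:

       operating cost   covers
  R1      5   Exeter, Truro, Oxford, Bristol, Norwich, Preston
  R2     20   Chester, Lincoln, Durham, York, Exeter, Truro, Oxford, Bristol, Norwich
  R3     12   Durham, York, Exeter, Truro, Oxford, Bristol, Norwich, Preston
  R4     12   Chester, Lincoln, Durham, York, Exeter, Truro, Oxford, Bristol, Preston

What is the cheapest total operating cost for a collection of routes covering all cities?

17

R1, R4 cover every city at operating cost 5 + 12 = 17.
Any cover uses at least 2 routes; among all covering selections none totals below 17.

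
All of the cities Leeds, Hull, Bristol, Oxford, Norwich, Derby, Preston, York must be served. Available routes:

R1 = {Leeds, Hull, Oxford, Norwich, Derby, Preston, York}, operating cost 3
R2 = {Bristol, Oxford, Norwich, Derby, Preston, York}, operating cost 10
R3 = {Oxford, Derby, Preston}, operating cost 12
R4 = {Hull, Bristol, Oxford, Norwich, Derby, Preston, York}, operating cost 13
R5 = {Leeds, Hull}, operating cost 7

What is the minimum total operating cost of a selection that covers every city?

R1, R2 cover every city at operating cost 3 + 10 = 13.
Any cover uses at least 2 routes; among all covering selections none totals below 13.

13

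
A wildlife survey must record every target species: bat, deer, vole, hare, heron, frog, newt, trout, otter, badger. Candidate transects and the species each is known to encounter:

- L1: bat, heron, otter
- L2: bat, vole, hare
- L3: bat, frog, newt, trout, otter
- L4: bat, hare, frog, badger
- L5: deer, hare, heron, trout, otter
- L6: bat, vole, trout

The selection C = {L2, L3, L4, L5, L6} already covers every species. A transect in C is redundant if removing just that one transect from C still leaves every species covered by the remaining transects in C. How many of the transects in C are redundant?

Drop L2: the rest still cover every species — redundant.
Drop L3: newt uncovered — not redundant.
Drop L4: badger uncovered — not redundant.
Drop L5: deer, heron uncovered — not redundant.
Drop L6: the rest still cover every species — redundant.
2 redundant: L2, L6.

2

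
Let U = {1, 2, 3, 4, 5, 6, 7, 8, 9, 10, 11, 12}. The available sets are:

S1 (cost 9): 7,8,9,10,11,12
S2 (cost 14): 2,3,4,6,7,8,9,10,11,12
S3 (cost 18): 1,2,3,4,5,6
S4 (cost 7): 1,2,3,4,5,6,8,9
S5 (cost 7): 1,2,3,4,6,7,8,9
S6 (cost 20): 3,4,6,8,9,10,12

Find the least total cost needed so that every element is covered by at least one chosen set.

S1, S4 cover every element at cost 9 + 7 = 16.
Any cover uses at least 2 sets; among all covering selections none totals below 16.

16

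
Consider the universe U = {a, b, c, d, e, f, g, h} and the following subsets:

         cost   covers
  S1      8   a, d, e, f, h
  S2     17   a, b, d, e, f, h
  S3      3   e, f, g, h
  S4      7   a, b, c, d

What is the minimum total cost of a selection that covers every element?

S3, S4 cover every element at cost 3 + 7 = 10.
Any cover uses at least 2 sets; among all covering selections none totals below 10.

10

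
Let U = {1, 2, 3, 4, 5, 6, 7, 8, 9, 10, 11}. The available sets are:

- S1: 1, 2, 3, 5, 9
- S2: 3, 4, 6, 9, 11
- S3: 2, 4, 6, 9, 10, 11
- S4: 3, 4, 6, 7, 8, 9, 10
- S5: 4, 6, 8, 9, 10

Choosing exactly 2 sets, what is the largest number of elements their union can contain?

Choosing S1, S4 covers {1, 2, 3, 4, 5, 6, 7, 8, 9, 10} — 10 elements.
No choice of 2 sets does better; here 11 is left uncovered.

10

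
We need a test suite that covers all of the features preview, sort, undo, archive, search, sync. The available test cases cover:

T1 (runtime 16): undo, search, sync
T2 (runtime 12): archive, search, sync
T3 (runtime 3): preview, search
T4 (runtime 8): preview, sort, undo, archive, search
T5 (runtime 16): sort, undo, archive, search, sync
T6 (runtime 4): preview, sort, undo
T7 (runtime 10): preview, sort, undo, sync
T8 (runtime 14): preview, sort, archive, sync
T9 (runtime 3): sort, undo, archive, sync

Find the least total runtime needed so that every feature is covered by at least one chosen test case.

T3, T9 cover every feature at runtime 3 + 3 = 6.
Any cover uses at least 2 test cases; among all covering selections none totals below 6.

6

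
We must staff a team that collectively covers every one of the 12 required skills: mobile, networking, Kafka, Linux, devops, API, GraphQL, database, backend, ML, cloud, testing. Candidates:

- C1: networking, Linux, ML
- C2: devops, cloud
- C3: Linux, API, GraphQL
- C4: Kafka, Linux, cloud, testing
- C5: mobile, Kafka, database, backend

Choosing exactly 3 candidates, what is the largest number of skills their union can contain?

Choosing C1, C2, C5 covers {mobile, networking, Kafka, Linux, devops, database, backend, ML, cloud} — 9 skills.
No choice of 3 candidates does better; here API, GraphQL, testing are left uncovered.

9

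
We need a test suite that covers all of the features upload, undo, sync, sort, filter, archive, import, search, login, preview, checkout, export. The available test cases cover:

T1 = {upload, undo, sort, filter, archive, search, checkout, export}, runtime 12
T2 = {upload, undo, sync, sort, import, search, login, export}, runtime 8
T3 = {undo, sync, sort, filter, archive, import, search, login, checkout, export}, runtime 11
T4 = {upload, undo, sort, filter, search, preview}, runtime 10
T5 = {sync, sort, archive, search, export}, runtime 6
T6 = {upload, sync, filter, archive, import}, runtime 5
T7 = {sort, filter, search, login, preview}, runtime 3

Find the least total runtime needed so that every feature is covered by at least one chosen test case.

T3, T6, T7 cover every feature at runtime 11 + 5 + 3 = 19.
Any cover uses at least 2 test cases; among all covering selections none totals below 19.

19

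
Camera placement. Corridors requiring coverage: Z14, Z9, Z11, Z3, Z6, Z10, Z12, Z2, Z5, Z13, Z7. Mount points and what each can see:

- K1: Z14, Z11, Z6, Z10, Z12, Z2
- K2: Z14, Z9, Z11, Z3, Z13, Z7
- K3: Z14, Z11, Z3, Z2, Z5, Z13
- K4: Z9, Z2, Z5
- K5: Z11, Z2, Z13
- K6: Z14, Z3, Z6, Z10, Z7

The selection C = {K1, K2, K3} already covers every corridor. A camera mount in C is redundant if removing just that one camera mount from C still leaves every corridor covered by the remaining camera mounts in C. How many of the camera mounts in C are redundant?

0

Drop K1: Z6, Z10, Z12 uncovered — not redundant.
Drop K2: Z9, Z7 uncovered — not redundant.
Drop K3: Z5 uncovered — not redundant.
None of the camera mounts in C is redundant.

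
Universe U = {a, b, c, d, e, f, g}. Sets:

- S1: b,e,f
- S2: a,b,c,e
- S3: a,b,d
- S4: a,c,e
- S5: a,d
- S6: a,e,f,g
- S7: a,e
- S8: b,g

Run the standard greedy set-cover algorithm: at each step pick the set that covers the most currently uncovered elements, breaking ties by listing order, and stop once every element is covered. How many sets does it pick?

Pick 1: S2 covers 4 new elements (a, b, c, e).
Pick 2: S6 covers 2 new elements (f, g).
Pick 3: S3 covers 1 new elements (d).
Greedy uses 3 sets.

3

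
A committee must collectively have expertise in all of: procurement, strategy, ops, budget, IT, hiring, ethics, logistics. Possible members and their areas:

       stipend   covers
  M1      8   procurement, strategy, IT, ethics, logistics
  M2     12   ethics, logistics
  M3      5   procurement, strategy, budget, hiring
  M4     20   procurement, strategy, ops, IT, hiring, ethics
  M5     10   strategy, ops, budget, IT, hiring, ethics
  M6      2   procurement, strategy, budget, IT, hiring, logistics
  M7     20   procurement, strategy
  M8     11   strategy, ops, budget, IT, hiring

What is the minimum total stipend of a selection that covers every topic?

M5, M6 cover every topic at stipend 10 + 2 = 12.
Any cover uses at least 2 members; among all covering selections none totals below 12.

12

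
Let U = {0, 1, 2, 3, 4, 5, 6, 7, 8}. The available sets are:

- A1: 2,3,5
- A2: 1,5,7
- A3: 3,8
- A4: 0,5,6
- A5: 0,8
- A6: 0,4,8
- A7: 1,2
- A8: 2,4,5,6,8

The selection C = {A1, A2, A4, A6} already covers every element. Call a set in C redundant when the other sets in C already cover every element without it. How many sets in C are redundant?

0

Drop A1: 2, 3 uncovered — not redundant.
Drop A2: 1, 7 uncovered — not redundant.
Drop A4: 6 uncovered — not redundant.
Drop A6: 4, 8 uncovered — not redundant.
None of the sets in C is redundant.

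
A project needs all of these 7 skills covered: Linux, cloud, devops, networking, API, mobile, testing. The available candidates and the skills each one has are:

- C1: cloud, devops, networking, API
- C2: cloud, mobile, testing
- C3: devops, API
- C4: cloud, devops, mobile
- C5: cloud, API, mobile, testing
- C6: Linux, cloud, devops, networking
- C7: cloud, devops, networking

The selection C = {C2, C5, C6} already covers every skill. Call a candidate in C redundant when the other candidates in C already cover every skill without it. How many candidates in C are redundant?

Drop C2: the rest still cover every skill — redundant.
Drop C5: API uncovered — not redundant.
Drop C6: Linux, devops, networking uncovered — not redundant.
1 redundant: C2.

1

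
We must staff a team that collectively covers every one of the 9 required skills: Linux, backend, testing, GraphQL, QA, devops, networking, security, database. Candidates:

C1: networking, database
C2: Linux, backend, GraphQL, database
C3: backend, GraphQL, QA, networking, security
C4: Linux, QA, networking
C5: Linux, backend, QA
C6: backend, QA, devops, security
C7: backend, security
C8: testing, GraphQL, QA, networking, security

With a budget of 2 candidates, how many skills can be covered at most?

Choosing C2, C8 covers {Linux, backend, testing, GraphQL, QA, networking, security, database} — 8 skills.
No choice of 2 candidates does better; here devops is left uncovered.

8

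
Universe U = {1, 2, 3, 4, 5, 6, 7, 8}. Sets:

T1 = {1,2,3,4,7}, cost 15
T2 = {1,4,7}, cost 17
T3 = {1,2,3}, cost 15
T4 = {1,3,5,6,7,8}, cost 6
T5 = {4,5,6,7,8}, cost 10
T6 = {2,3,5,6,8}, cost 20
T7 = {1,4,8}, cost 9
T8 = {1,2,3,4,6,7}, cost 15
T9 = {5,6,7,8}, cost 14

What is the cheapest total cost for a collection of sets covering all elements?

T1, T4 cover every element at cost 15 + 6 = 21.
Any cover uses at least 2 sets; among all covering selections none totals below 21.

21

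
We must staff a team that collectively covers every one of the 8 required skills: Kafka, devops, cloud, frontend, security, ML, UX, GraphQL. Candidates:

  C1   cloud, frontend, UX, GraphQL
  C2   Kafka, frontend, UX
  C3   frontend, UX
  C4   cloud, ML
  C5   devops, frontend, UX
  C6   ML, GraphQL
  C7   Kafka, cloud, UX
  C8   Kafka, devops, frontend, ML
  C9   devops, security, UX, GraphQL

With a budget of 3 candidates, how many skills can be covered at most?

Choosing C1, C8, C9 covers {Kafka, devops, cloud, frontend, security, ML, UX, GraphQL} — 8 skills.
That is all 8 skills.

8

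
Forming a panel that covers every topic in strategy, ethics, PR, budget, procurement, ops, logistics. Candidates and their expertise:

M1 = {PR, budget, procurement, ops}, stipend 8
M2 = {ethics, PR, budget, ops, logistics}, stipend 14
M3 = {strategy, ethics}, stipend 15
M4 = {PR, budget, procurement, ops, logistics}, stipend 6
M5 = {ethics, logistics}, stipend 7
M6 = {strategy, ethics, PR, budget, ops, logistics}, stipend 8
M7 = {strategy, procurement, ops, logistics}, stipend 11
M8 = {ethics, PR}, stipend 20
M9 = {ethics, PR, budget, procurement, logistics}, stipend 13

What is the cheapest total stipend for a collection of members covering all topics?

M4, M6 cover every topic at stipend 6 + 8 = 14.
Any cover uses at least 2 members; among all covering selections none totals below 14.

14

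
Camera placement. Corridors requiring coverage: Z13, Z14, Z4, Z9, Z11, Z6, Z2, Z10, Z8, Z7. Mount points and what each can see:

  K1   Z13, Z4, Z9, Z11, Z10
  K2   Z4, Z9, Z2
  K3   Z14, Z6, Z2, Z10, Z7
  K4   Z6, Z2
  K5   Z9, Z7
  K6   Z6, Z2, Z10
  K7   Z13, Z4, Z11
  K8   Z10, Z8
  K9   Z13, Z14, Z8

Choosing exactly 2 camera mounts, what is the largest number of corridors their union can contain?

Choosing K1, K3 covers {Z13, Z14, Z4, Z9, Z11, Z6, Z2, Z10, Z7} — 9 corridors.
No choice of 2 camera mounts does better; here Z8 is left uncovered.

9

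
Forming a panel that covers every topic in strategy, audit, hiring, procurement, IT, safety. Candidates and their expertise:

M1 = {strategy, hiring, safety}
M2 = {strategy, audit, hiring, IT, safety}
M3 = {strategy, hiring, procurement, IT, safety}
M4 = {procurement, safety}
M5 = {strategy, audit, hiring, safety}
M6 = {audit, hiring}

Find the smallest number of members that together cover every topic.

2

M2, M3 together cover {strategy, audit, hiring, procurement, IT, safety} — every topic.
No single member contains all 6 topics, so 2 is optimal.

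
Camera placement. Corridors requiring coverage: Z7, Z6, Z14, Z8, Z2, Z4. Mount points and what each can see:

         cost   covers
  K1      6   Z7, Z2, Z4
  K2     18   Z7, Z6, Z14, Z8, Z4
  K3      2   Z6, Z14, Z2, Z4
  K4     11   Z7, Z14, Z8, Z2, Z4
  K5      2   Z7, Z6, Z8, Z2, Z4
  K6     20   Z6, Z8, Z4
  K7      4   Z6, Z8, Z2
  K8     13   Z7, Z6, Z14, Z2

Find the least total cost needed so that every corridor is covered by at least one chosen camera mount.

K3, K5 cover every corridor at cost 2 + 2 = 4.
Any cover uses at least 2 camera mounts; among all covering selections none totals below 4.

4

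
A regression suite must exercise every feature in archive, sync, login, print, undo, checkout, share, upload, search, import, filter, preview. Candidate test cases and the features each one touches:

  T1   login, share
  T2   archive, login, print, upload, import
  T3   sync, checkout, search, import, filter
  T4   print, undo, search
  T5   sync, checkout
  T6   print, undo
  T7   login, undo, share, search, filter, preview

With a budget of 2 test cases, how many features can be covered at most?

10

Choosing T2, T7 covers {archive, login, print, undo, share, upload, search, import, filter, preview} — 10 features.
No choice of 2 test cases does better; here sync, checkout are left uncovered.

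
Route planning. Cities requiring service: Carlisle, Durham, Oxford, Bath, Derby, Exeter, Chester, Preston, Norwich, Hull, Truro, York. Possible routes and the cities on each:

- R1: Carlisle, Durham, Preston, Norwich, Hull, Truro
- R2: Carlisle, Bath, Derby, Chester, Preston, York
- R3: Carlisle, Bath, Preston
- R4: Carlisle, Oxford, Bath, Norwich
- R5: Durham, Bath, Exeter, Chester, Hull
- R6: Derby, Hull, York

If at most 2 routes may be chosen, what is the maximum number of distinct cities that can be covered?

Choosing R1, R2 covers {Carlisle, Durham, Bath, Derby, Chester, Preston, Norwich, Hull, Truro, York} — 10 cities.
No choice of 2 routes does better; here Oxford, Exeter are left uncovered.

10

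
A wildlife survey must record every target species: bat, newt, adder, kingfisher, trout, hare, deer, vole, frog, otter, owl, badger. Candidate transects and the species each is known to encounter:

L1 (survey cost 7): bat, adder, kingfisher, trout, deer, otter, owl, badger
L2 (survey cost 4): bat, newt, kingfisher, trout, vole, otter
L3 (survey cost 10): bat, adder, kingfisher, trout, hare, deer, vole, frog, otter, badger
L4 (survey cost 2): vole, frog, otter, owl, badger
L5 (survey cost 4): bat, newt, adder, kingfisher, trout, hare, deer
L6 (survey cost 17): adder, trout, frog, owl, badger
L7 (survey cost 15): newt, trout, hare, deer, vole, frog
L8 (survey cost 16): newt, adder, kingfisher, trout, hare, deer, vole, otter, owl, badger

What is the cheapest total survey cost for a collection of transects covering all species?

6

L4, L5 cover every species at survey cost 2 + 4 = 6.
Any cover uses at least 2 transects; among all covering selections none totals below 6.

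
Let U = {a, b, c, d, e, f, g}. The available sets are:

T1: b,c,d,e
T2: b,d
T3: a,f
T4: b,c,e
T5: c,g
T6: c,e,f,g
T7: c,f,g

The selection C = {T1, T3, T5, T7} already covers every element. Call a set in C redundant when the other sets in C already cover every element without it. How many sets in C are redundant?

2

Drop T1: b, d, e uncovered — not redundant.
Drop T3: a uncovered — not redundant.
Drop T5: the rest still cover every element — redundant.
Drop T7: the rest still cover every element — redundant.
2 redundant: T5, T7.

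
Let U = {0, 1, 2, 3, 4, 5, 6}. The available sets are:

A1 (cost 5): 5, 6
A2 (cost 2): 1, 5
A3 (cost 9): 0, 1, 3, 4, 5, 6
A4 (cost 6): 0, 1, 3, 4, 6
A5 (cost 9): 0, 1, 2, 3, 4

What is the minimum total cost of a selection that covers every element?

14

A1, A5 cover every element at cost 5 + 9 = 14.
Any cover uses at least 2 sets; among all covering selections none totals below 14.
Greedy by coverage-per-cost would pick A2, A4, A5 for 17 — worse than the optimum 14.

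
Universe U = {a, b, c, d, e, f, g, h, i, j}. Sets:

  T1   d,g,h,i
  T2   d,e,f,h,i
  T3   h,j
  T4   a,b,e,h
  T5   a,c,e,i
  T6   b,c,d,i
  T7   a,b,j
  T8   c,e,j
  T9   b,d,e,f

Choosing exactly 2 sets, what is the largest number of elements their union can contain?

8

Choosing T2, T7 covers {a, b, d, e, f, h, i, j} — 8 elements.
No choice of 2 sets does better; here c, g are left uncovered.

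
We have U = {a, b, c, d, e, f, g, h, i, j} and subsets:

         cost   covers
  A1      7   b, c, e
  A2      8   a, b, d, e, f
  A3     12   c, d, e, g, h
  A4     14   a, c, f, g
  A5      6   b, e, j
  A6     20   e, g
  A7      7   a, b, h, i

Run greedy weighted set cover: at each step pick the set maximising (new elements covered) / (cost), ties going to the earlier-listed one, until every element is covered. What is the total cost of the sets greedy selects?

Pick 1: A2 adds 5 new (a, b, d, e, f) at cost 8 (ratio 5/8).
Pick 2: A7 adds 2 new (h, i) at cost 7 (ratio 2/7).
Pick 3: A3 adds 2 new (c, g) at cost 12 (ratio 2/12).
Pick 4: A5 adds 1 new (j) at cost 6 (ratio 1/6).
Greedy total cost: 8 + 7 + 12 + 6 = 33.

33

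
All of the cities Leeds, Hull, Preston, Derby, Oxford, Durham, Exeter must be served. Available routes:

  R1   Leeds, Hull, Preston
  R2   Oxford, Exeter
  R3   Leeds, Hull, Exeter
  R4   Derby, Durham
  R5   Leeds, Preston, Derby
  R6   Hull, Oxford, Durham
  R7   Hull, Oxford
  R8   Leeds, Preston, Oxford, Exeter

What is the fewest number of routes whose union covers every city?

3

R1, R2, R4 together cover {Leeds, Hull, Preston, Derby, Oxford, Durham, Exeter} — every city.
No 2 of the 8 routes cover everything (all 28 pairs fall short), so 3 is minimum.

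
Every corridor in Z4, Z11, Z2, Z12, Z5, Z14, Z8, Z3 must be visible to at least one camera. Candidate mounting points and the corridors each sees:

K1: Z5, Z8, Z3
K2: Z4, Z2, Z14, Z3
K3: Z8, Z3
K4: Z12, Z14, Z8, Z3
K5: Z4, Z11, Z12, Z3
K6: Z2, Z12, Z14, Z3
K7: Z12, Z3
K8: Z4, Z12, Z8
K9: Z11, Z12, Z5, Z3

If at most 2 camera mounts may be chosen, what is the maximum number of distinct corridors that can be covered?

7

Choosing K2, K9 covers {Z4, Z11, Z2, Z12, Z5, Z14, Z3} — 7 corridors.
No choice of 2 camera mounts does better; here Z8 is left uncovered.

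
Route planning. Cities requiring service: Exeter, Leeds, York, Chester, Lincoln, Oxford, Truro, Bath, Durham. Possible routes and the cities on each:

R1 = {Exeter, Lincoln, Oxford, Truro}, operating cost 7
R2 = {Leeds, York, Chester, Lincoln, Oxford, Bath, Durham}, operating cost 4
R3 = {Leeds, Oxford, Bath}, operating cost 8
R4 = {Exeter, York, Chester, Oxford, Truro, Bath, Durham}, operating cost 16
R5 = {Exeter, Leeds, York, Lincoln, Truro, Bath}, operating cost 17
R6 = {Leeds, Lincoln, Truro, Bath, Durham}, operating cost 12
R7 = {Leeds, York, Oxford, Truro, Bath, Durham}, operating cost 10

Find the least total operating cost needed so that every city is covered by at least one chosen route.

11

R1, R2 cover every city at operating cost 7 + 4 = 11.
Any cover uses at least 2 routes; among all covering selections none totals below 11.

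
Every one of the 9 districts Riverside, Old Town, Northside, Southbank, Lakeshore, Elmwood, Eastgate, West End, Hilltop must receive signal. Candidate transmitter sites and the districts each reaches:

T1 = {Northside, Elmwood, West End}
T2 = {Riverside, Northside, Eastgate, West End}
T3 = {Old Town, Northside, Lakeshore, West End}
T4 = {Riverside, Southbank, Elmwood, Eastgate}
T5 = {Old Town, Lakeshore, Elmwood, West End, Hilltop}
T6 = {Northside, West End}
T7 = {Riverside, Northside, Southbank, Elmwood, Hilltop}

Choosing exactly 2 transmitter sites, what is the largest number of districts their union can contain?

Choosing T2, T5 covers {Riverside, Old Town, Northside, Lakeshore, Elmwood, Eastgate, West End, Hilltop} — 8 districts.
No choice of 2 transmitter sites does better; here Southbank is left uncovered.

8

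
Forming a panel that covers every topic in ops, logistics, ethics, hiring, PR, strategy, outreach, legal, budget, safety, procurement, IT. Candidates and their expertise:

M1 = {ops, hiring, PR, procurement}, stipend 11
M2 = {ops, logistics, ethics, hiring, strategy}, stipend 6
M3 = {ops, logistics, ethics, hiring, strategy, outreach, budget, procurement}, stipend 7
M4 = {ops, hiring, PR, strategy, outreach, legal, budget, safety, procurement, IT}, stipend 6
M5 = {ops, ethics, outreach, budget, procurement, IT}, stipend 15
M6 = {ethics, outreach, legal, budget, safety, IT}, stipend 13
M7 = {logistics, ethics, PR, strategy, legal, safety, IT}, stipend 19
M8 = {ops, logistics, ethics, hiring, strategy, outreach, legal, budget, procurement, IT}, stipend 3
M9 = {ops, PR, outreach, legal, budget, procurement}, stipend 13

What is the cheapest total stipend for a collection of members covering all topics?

M4, M8 cover every topic at stipend 6 + 3 = 9.
Any cover uses at least 2 members; among all covering selections none totals below 9.

9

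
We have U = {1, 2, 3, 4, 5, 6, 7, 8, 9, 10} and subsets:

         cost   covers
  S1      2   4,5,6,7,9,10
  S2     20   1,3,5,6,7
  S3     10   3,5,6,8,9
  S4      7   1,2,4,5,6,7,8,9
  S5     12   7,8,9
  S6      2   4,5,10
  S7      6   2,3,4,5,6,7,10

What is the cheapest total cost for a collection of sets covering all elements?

13

S4, S7 cover every element at cost 7 + 6 = 13.
Any cover uses at least 2 sets; among all covering selections none totals below 13.
Greedy by coverage-per-cost would pick S1, S4, S7 for 15 — worse than the optimum 13.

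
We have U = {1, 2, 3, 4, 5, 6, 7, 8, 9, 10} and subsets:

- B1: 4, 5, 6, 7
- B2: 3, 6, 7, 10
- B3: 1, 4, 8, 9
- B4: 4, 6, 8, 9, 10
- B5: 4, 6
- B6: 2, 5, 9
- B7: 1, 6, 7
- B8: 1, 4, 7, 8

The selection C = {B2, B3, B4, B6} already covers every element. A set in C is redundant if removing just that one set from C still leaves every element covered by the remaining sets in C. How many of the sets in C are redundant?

1

Drop B2: 3, 7 uncovered — not redundant.
Drop B3: 1 uncovered — not redundant.
Drop B4: the rest still cover every element — redundant.
Drop B6: 2, 5 uncovered — not redundant.
1 redundant: B4.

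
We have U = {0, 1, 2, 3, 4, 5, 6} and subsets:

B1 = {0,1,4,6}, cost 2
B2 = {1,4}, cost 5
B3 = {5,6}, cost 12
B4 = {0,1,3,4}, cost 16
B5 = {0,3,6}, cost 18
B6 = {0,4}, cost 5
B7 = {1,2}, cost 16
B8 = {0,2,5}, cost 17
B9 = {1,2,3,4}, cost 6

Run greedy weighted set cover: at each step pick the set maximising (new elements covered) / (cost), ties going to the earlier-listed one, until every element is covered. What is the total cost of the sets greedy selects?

Pick 1: B1 adds 4 new (0, 1, 4, 6) at cost 2 (ratio 4/2).
Pick 2: B9 adds 2 new (2, 3) at cost 6 (ratio 2/6).
Pick 3: B3 adds 1 new (5) at cost 12 (ratio 1/12).
Greedy total cost: 2 + 6 + 12 = 20.

20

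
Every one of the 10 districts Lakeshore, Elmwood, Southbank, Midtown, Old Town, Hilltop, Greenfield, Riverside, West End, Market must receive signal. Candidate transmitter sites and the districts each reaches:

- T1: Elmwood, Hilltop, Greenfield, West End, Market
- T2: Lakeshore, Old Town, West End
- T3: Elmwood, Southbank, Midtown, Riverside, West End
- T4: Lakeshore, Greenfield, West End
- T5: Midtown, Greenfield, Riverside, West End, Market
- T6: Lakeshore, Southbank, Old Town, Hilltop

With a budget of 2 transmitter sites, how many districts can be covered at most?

9

Choosing T5, T6 covers {Lakeshore, Southbank, Midtown, Old Town, Hilltop, Greenfield, Riverside, West End, Market} — 9 districts.
No choice of 2 transmitter sites does better; here Elmwood is left uncovered.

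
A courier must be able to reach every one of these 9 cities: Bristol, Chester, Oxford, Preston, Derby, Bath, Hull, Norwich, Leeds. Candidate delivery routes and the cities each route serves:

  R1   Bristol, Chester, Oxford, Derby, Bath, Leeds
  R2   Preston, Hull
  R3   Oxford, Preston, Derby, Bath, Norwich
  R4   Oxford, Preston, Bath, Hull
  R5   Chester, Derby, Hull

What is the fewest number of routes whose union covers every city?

R1, R2, R3 together cover {Bristol, Chester, Oxford, Preston, Derby, Bath, Hull, Norwich, Leeds} — every city.
No 2 of the 5 routes cover everything (all 10 pairs fall short), so 3 is minimum.

3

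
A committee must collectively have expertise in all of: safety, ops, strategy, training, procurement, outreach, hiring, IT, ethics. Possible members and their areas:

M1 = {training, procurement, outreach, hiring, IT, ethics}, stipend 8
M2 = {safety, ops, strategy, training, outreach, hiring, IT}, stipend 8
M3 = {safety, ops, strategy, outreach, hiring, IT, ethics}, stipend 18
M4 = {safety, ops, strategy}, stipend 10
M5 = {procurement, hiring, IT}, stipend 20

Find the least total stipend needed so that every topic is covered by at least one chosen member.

16

M1, M2 cover every topic at stipend 8 + 8 = 16.
Any cover uses at least 2 members; among all covering selections none totals below 16.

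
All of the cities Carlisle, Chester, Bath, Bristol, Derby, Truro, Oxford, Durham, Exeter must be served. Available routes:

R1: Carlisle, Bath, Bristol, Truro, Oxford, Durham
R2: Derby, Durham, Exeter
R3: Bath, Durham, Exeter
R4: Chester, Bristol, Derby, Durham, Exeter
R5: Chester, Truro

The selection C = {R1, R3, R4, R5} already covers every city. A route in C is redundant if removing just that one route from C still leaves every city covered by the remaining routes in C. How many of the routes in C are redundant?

2

Drop R1: Carlisle, Oxford uncovered — not redundant.
Drop R3: the rest still cover every city — redundant.
Drop R4: Derby uncovered — not redundant.
Drop R5: the rest still cover every city — redundant.
2 redundant: R3, R5.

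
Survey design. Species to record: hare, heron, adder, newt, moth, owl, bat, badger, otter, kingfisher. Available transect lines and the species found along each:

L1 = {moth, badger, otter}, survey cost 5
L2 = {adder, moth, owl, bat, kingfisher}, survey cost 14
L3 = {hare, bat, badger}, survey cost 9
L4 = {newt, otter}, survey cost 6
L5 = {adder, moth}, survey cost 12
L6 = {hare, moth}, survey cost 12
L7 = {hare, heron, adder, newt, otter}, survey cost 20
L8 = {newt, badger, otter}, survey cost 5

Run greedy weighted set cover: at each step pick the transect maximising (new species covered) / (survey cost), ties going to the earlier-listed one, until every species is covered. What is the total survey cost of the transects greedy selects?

53

Pick 1: L1 adds 3 new (moth, badger, otter) at survey cost 5 (ratio 3/5).
Pick 2: L2 adds 4 new (adder, owl, bat, kingfisher) at survey cost 14 (ratio 4/14).
Pick 3: L8 adds 1 new (newt) at survey cost 5 (ratio 1/5).
Pick 4: L3 adds 1 new (hare) at survey cost 9 (ratio 1/9).
Pick 5: L7 adds 1 new (heron) at survey cost 20 (ratio 1/20).
Greedy total survey cost: 5 + 14 + 5 + 9 + 20 = 53. (The true optimum is 39, so greedy overshoots here.)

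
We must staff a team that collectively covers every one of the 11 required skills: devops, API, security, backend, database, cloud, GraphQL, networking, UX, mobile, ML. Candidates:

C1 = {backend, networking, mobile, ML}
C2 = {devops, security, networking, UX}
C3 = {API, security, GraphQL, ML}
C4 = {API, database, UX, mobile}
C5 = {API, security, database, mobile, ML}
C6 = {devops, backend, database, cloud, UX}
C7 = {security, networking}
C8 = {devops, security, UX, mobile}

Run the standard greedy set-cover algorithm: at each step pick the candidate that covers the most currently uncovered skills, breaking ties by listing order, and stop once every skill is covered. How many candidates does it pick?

Pick 1: C5 covers 5 new skills (API, security, database, mobile, ML).
Pick 2: C6 covers 4 new skills (devops, backend, cloud, UX).
Pick 3: C1 covers 1 new skills (networking).
Pick 4: C3 covers 1 new skills (GraphQL).
Greedy uses 4 candidates. (The true minimum is 3.)

4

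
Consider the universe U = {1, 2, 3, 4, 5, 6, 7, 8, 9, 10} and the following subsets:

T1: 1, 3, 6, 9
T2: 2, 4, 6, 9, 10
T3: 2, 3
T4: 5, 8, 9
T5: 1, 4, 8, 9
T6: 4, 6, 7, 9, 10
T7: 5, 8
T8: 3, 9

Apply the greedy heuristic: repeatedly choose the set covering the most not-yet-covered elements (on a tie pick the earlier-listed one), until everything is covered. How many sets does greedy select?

4

Pick 1: T2 covers 5 new elements (2, 4, 6, 9, 10).
Pick 2: T1 covers 2 new elements (1, 3).
Pick 3: T4 covers 2 new elements (5, 8).
Pick 4: T6 covers 1 new elements (7).
Greedy uses 4 sets.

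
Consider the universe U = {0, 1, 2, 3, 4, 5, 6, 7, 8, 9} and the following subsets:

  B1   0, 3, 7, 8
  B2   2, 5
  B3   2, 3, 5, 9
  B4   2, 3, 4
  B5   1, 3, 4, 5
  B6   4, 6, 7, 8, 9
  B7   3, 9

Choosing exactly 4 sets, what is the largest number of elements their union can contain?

Choosing B1, B2, B5, B6 covers {0, 1, 2, 3, 4, 5, 6, 7, 8, 9} — 10 elements.
That is all 10 elements.

10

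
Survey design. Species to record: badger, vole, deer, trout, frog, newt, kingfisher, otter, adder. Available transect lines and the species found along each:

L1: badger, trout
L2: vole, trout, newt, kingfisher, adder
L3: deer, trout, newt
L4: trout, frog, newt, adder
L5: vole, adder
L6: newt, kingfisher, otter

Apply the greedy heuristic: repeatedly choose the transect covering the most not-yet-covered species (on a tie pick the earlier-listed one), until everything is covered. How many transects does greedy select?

5

Pick 1: L2 covers 5 new species (vole, trout, newt, kingfisher, adder).
Pick 2: L1 covers 1 new species (badger).
Pick 3: L3 covers 1 new species (deer).
Pick 4: L4 covers 1 new species (frog).
Pick 5: L6 covers 1 new species (otter).
Greedy uses 5 transects.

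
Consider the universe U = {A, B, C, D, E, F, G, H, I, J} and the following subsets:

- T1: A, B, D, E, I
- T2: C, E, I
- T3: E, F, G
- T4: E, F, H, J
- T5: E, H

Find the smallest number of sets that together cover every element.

T1, T2, T3, T4 together cover {A, B, C, D, E, F, G, H, I, J} — every element.
No 3 of the 5 sets cover everything (all 10 triples fall short), so 4 is minimum.

4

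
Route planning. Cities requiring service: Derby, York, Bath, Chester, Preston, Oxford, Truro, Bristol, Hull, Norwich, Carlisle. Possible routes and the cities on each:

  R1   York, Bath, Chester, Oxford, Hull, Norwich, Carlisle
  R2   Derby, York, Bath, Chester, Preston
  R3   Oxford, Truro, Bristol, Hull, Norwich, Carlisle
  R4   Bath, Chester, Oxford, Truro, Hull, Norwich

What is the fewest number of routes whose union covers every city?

R2, R3 together cover {Derby, York, Bath, Chester, Preston, Oxford, Truro, Bristol, Hull, Norwich, Carlisle} — every city.
No single route contains all 11 cities, so 2 is optimal.
Greedy (largest uncovered first) would take R1, R2, R3 — 3 routes — but 2 suffice.

2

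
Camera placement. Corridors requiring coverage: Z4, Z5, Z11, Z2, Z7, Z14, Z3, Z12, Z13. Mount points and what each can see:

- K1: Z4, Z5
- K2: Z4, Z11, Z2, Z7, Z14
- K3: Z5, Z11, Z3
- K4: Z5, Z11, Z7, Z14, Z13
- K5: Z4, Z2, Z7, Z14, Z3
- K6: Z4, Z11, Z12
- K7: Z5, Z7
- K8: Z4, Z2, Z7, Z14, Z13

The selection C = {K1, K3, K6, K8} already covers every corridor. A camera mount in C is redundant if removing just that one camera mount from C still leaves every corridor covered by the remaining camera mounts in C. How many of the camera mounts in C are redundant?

Drop K1: the rest still cover every corridor — redundant.
Drop K3: Z3 uncovered — not redundant.
Drop K6: Z12 uncovered — not redundant.
Drop K8: Z2, Z7, Z14, Z13 uncovered — not redundant.
1 redundant: K1.

1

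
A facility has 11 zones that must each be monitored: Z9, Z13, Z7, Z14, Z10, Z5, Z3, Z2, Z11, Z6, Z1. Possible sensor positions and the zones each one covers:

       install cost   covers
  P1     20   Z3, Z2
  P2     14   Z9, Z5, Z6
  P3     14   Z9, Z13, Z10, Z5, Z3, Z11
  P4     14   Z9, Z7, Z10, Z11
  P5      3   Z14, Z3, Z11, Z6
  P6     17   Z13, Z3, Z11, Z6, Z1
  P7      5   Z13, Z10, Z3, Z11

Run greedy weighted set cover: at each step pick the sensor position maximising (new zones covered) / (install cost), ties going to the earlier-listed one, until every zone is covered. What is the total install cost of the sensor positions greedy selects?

73

Pick 1: P5 adds 4 new (Z14, Z3, Z11, Z6) at install cost 3 (ratio 4/3).
Pick 2: P7 adds 2 new (Z13, Z10) at install cost 5 (ratio 2/5).
Pick 3: P2 adds 2 new (Z9, Z5) at install cost 14 (ratio 2/14).
Pick 4: P4 adds 1 new (Z7) at install cost 14 (ratio 1/14).
Pick 5: P6 adds 1 new (Z1) at install cost 17 (ratio 1/17).
Pick 6: P1 adds 1 new (Z2) at install cost 20 (ratio 1/20).
Greedy total install cost: 3 + 5 + 14 + 14 + 17 + 20 = 73. (The true optimum is 68, so greedy overshoots here.)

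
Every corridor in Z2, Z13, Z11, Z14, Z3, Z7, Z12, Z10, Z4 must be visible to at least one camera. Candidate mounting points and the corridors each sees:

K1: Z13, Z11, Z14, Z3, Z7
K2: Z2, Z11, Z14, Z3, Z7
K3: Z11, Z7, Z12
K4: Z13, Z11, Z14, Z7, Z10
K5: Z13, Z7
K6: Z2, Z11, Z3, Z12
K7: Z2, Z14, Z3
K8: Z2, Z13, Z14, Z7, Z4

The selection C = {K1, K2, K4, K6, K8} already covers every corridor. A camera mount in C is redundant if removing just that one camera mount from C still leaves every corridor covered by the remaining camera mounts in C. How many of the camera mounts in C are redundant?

Drop K1: the rest still cover every corridor — redundant.
Drop K2: the rest still cover every corridor — redundant.
Drop K4: Z10 uncovered — not redundant.
Drop K6: Z12 uncovered — not redundant.
Drop K8: Z4 uncovered — not redundant.
2 redundant: K1, K2.

2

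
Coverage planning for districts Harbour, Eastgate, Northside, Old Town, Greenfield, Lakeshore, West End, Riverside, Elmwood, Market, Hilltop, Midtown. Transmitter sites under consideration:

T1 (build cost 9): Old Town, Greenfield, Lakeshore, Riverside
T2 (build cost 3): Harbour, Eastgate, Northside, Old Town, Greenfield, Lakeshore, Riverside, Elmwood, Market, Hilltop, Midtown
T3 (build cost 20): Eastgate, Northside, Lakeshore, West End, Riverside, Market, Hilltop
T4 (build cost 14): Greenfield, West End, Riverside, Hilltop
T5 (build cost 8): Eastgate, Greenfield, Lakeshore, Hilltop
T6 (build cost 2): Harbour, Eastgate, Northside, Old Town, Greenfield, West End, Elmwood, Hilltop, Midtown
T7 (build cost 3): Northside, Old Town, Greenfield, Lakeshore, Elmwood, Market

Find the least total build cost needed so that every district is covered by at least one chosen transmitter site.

T2, T6 cover every district at build cost 3 + 2 = 5.
Any cover uses at least 2 transmitter sites; among all covering selections none totals below 5.

5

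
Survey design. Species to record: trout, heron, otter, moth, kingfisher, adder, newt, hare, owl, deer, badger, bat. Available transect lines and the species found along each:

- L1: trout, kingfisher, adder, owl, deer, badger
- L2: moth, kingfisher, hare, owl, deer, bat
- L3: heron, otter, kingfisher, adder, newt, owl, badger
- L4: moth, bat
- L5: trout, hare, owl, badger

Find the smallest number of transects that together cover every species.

3

L1, L2, L3 together cover {trout, heron, otter, moth, kingfisher, adder, newt, hare, owl, deer, badger, bat} — every species.
No 2 of the 5 transects cover everything (all 10 pairs fall short), so 3 is minimum.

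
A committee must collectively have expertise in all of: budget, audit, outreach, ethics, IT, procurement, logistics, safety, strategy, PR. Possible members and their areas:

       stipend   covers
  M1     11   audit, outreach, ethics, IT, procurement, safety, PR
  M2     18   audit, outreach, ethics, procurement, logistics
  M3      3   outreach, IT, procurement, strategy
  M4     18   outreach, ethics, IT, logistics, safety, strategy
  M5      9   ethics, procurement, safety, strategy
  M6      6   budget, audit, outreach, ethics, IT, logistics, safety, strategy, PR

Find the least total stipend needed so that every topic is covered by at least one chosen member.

9

M3, M6 cover every topic at stipend 3 + 6 = 9.
Any cover uses at least 2 members; among all covering selections none totals below 9.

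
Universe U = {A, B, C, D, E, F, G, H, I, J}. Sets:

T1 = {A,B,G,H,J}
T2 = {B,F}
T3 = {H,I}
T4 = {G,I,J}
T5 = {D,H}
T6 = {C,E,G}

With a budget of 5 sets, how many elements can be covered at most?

10

Choosing T1, T2, T3, T5, T6 covers {A, B, C, D, E, F, G, H, I, J} — 10 elements.
That is all 10 elements.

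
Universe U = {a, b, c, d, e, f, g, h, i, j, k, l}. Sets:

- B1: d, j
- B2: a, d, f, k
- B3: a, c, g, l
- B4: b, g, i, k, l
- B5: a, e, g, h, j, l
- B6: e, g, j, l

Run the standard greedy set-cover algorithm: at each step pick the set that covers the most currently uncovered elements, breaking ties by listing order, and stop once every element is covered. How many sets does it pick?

4

Pick 1: B5 covers 6 new elements (a, e, g, h, j, l).
Pick 2: B2 covers 3 new elements (d, f, k).
Pick 3: B4 covers 2 new elements (b, i).
Pick 4: B3 covers 1 new elements (c).
Greedy uses 4 sets.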